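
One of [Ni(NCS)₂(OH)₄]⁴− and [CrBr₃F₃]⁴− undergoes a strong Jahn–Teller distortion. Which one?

[CrBr₃F₃]⁴−

[Ni(NCS)₂(OH)₄]⁴−: Each isothiocyanate is −1; each hydroxide is −1; balancing the −4 overall charge requires Ni(II). Nickel is a group-10 element; Ni(II) is therefore d⁸. The d⁸ configuration leaves the e_g set evenly filled (or empty) — no strong Jahn–Teller driving force.
[CrBr₃F₃]⁴−: Ligand charges: each bromide is −1; each fluoride is −1. With an overall charge of −4 the chromium centre must be in the +2 oxidation state. Chromium is a group-6 element; Cr(II) is therefore d⁴. Bromide and fluoride are weak-field ligands for a first-row metal, so the complex is high-spin. The t₂g³e_g¹ (high-spin) configuration has an unevenly filled e_g set; the Jahn–Teller theorem predicts a tetragonal distortion (typically axial elongation) to lift the degeneracy.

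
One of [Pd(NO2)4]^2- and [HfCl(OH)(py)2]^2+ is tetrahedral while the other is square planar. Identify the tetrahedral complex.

For [Pd(NO2)4]^2-: Ligand charges: each nitro (N-bound nitrite) is −1. With an overall charge of −2 the palladium centre must be in the +2 oxidation state. Pd sits in group 10, so the d-electron count is 10 − 2 = 8. A 4d d⁸ ion has a large crystal-field splitting; square planar leaves the high-energy d_{x²−y²} orbital empty and maximises CFSE. → square planar.
For [HfCl(OH)(py)2]^2+: Summing ligand charges against the +2 overall charge gives an oxidation state of +4 for hafnium. Hafnium is a group-4 element; Hf(IV) is therefore d⁰. A d⁰ ion has no crystal-field stabilisation preference between square planar and tetrahedral, so four ligands adopt the sterically favoured tetrahedral geometry. → tetrahedral.

[HfCl(OH)(py)2]^2+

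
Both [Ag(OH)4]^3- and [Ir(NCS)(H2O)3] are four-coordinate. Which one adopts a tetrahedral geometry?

[Ag(OH)4]^3-

For [Ag(OH)4]^3-: Each hydroxide is −1; balancing the −3 overall charge requires Ag(I). Ag sits in group 11, so the d-electron count is 11 − 1 = 10. A d¹⁰ ion has no crystal-field stabilisation preference between square planar and tetrahedral, so four ligands adopt the sterically favoured tetrahedral geometry. → tetrahedral.
For [Ir(NCS)(H2O)3]: Each isothiocyanate is −1; water is neutral; balancing the 0 overall charge requires Ir(I). Ir sits in group 9, so the d-electron count is 9 − 1 = 8. A 5d d⁸ ion has a large crystal-field splitting; square planar leaves the high-energy d_{x²−y²} orbital empty and maximises CFSE. → square planar.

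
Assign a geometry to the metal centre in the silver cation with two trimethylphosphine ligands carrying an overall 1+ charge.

linear

Summing ligand charges against the +1 overall charge gives an oxidation state of +1 for silver.
Group 11 minus oxidation state 1 gives a d¹⁰ configuration.
With 2 monodentate ligands the coordination number is 2.
A d¹⁰ ion with only two ligands adopts a linear arrangement (sp hybridisation; no CFSE preference).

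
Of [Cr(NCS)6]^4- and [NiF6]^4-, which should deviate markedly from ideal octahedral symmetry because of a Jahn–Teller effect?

[Cr(NCS)6]^4-

[Cr(NCS)6]^4-: Each isothiocyanate is −1; balancing the −4 overall charge requires Cr(II). Cr sits in group 6, so the d-electron count is 6 − 2 = 4. Isothiocyanate is a weak-field ligand for a first-row metal, so the complex is high-spin. The t₂g³e_g¹ (high-spin) configuration has an unevenly filled e_g set; the Jahn–Teller theorem predicts a tetragonal distortion (typically axial elongation) to lift the degeneracy.
[NiF6]^4-: Each fluoride is −1; balancing the −4 overall charge requires Ni(II). Nickel is a group-10 element; Ni(II) is therefore d⁸. The d⁸ configuration leaves the e_g set evenly filled (or empty) — no strong Jahn–Teller driving force.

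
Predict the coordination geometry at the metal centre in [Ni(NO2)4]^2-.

square planar

Each nitro (N-bound nitrite) is −1; balancing the −2 overall charge requires Ni(II).
Nickel is a group-10 element; Ni(II) is therefore d⁸.
Coordination number: 4.
Nitro (N-bound nitrite) is a strong-field ligand (high in the spectrochemical series).
A 3d d⁸ ion with strong-field ligands gains enough CFSE to favour square planar over tetrahedral.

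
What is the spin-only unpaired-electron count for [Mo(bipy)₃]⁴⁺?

2

2,2′-bipyridine is neutral; balancing the +4 overall charge requires Mo(IV).
Group 6 minus oxidation state 4 gives a d² configuration.
Counting donor atoms: 3×2,2′-bipyridine (bidentate) → 6 donors. Coordination number = 6.
In an octahedral field the d² configuration is t₂g²e_g⁰ (only one arrangement possible), giving 2 unpaired electrons.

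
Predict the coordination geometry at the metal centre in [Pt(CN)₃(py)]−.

square planar

Ligand charges: each cyanide is −1; pyridine is neutral. With an overall charge of −1 the platinum centre must be in the +2 oxidation state.
Pt sits in group 10, so the d-electron count is 10 − 2 = 8.
Coordination number: 4.
A 5d d⁸ ion has a large crystal-field splitting; square planar leaves the high-energy d_{x²−y²} orbital empty and maximises CFSE.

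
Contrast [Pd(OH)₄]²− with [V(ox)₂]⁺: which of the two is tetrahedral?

[V(ox)₂]⁺

For [Pd(OH)₄]²−: Summing ligand charges against the −2 overall charge gives an oxidation state of +2 for palladium. Group 10 minus oxidation state 2 gives a d⁸ configuration. A 4d d⁸ ion has a large crystal-field splitting; square planar leaves the high-energy d_{x²−y²} orbital empty and maximises CFSE. → square planar.
For [V(ox)₂]⁺: Summing ligand charges against the +1 overall charge gives an oxidation state of +5 for vanadium. Group 5 minus oxidation state 5 gives a d⁰ configuration. A d⁰ ion has no crystal-field stabilisation preference between square planar and tetrahedral, so four ligands adopt the sterically favoured tetrahedral geometry. → tetrahedral.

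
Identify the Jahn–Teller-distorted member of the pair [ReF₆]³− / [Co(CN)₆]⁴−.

[ReF₆]³−: Each fluoride is −1; balancing the −3 overall charge requires Re(III). Group 7 minus oxidation state 3 gives a d⁴ configuration. A 5d ion has a large Δₒ and is invariably low-spin. The d⁴ configuration leaves the e_g set evenly filled (or empty) — no strong Jahn–Teller driving force.
[Co(CN)₆]⁴−: Summing ligand charges against the −4 overall charge gives an oxidation state of +2 for cobalt. Cobalt is a group-9 element; Co(II) is therefore d⁷. Cyanide is a strong-field ligand (high in the spectrochemical series) for a first-row metal, so the complex is low-spin. The t₂g⁶e_g¹ (low-spin) configuration has an unevenly filled e_g set; the Jahn–Teller theorem predicts a tetragonal distortion (typically axial elongation) to lift the degeneracy.

[Co(CN)₆]⁴−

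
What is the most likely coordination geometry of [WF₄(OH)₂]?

Summing ligand charges against the 0 overall charge gives an oxidation state of +6 for tungsten.
Tungsten is a group-6 element; W(VI) is therefore d⁰.
With 6 monodentate ligands the coordination number is 6.
Six donors around a single metal centre give an octahedral coordination sphere.

octahedral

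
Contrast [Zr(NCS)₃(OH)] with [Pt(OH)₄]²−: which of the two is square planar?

For [Zr(NCS)₃(OH)]: Each isothiocyanate is −1; each hydroxide is −1; balancing the 0 overall charge requires Zr(IV). Group 4 minus oxidation state 4 gives a d⁰ configuration. A d⁰ ion has no crystal-field stabilisation preference between square planar and tetrahedral, so four ligands adopt the sterically favoured tetrahedral geometry. → tetrahedral.
For [Pt(OH)₄]²−: Summing ligand charges against the −2 overall charge gives an oxidation state of +2 for platinum. Platinum is a group-10 element; Pt(II) is therefore d⁸. A 5d d⁸ ion has a large crystal-field splitting; square planar leaves the high-energy d_{x²−y²} orbital empty and maximises CFSE. → square planar.

[Pt(OH)₄]²−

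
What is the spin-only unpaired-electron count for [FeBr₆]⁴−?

Ligand charges: each bromide is −1. With an overall charge of −4 the iron centre must be in the +2 oxidation state.
Group 8 minus oxidation state 2 gives a d⁶ configuration.
The spin state decides the count: Bromide is a weak-field ligand for a first-row metal, so the complex is high-spin.
An octahedral high-spin d⁶ ion is t₂g⁴e_g², giving 4 unpaired electrons.

4 unpaired electrons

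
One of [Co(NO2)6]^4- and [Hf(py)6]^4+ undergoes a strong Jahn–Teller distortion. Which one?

[Co(NO2)6]^4-

[Co(NO2)6]^4-: Ligand charges: each nitro (N-bound nitrite) is −1. With an overall charge of −4 the cobalt centre must be in the +2 oxidation state. Group 9 minus oxidation state 2 gives a d⁷ configuration. Nitro (N-bound nitrite) is a strong-field ligand (high in the spectrochemical series) for a first-row metal, so the complex is low-spin. The t₂g⁶e_g¹ (low-spin) configuration has an unevenly filled e_g set; the Jahn–Teller theorem predicts a tetragonal distortion (typically axial elongation) to lift the degeneracy.
[Hf(py)6]^4+: Summing ligand charges against the +4 overall charge gives an oxidation state of +4 for hafnium. Hf sits in group 4, so the d-electron count is 4 − 4 = 0. The d⁰ configuration leaves the e_g set evenly filled (or empty) — no strong Jahn–Teller driving force.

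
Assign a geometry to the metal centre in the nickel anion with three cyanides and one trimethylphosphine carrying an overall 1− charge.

Ligand charges: each cyanide is −1; trimethylphosphine is neutral. With an overall charge of −1 the nickel centre must be in the +2 oxidation state.
Ni sits in group 10, so the d-electron count is 10 − 2 = 8.
With 4 monodentate ligands the coordination number is 4.
Cyanide and trimethylphosphine are strong-field ligands (high in the spectrochemical series).
A 3d d⁸ ion with strong-field ligands gains enough CFSE to favour square planar over tetrahedral.

square planar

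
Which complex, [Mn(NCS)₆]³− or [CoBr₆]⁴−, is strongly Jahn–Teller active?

[Mn(NCS)₆]³−: Ligand charges: each isothiocyanate is −1. With an overall charge of −3 the manganese centre must be in the +3 oxidation state. Mn sits in group 7, so the d-electron count is 7 − 3 = 4. Isothiocyanate is a weak-field ligand for a first-row metal, so the complex is high-spin. The t₂g³e_g¹ (high-spin) configuration has an unevenly filled e_g set; the Jahn–Teller theorem predicts a tetragonal distortion (typically axial elongation) to lift the degeneracy.
[CoBr₆]⁴−: Each bromide is −1; balancing the −4 overall charge requires Co(II). Co sits in group 9, so the d-electron count is 9 − 2 = 7. Bromide is a weak-field ligand for a first-row metal, so the complex is high-spin. The d⁷ configuration leaves the e_g set evenly filled (or empty) — no strong Jahn–Teller driving force.

[Mn(NCS)₆]³−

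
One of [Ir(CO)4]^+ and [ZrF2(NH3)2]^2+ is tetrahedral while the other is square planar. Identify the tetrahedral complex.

[ZrF2(NH3)2]^2+

For [Ir(CO)4]^+: Carbonyl is neutral; balancing the +1 overall charge requires Ir(I). Iridium is a group-9 element; Ir(I) is therefore d⁸. A 5d d⁸ ion has a large crystal-field splitting; square planar leaves the high-energy d_{x²−y²} orbital empty and maximises CFSE. → square planar.
For [ZrF2(NH3)2]^2+: Summing ligand charges against the +2 overall charge gives an oxidation state of +4 for zirconium. Group 4 minus oxidation state 4 gives a d⁰ configuration. A d⁰ ion has no crystal-field stabilisation preference between square planar and tetrahedral, so four ligands adopt the sterically favoured tetrahedral geometry. → tetrahedral.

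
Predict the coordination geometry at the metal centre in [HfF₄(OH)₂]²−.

octahedral

Summing ligand charges against the −2 overall charge gives an oxidation state of +4 for hafnium.
Hf sits in group 4, so the d-electron count is 4 − 4 = 0.
With 6 monodentate ligands the coordination number is 6.
Six donors around a single metal centre give an octahedral coordination sphere.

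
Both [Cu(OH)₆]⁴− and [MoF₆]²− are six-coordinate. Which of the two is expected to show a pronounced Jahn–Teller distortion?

[Cu(OH)₆]⁴−

[Cu(OH)₆]⁴−: Each hydroxide is −1; balancing the −4 overall charge requires Cu(II). Copper is a group-11 element; Cu(II) is therefore d⁹. The t₂g⁶e_g³ configuration has an unevenly filled e_g set; the Jahn–Teller theorem predicts a tetragonal distortion (typically axial elongation) to lift the degeneracy.
[MoF₆]²−: Each fluoride is −1; balancing the −2 overall charge requires Mo(IV). Molybdenum is a group-6 element; Mo(IV) is therefore d². The d² configuration leaves the e_g set evenly filled (or empty) — no strong Jahn–Teller driving force.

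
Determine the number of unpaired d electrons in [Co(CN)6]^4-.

Ligand charges: each cyanide is −1. With an overall charge of −4 the cobalt centre must be in the +2 oxidation state.
Co sits in group 9, so the d-electron count is 9 − 2 = 7.
The spin state decides the count: Cyanide is a strong-field ligand (high in the spectrochemical series) for a first-row metal, so the complex is low-spin.
An octahedral low-spin d⁷ ion is t₂g⁶e_g¹, giving 1 unpaired electron.

1 unpaired electron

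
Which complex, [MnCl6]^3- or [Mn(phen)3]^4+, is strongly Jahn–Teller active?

[MnCl6]^3-

[MnCl6]^3-: Each chloride is −1; balancing the −3 overall charge requires Mn(III). Group 7 minus oxidation state 3 gives a d⁴ configuration. Chloride is a weak-field ligand for a first-row metal, so the complex is high-spin. The t₂g³e_g¹ (high-spin) configuration has an unevenly filled e_g set; the Jahn–Teller theorem predicts a tetragonal distortion (typically axial elongation) to lift the degeneracy.
[Mn(phen)3]^4+: 1,10-phenanthroline is neutral; balancing the +4 overall charge requires Mn(IV). Group 7 minus oxidation state 4 gives a d³ configuration. The d³ configuration leaves the e_g set evenly filled (or empty) — no strong Jahn–Teller driving force.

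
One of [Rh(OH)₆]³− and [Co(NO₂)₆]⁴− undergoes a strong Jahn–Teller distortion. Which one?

[Co(NO₂)₆]⁴−

[Rh(OH)₆]³−: Ligand charges: each hydroxide is −1. With an overall charge of −3 the rhodium centre must be in the +3 oxidation state. Rh sits in group 9, so the d-electron count is 9 − 3 = 6. A 4d ion has a large Δₒ and is invariably low-spin. The d⁶ configuration leaves the e_g set evenly filled (or empty) — no strong Jahn–Teller driving force.
[Co(NO₂)₆]⁴−: Each nitro (N-bound nitrite) is −1; balancing the −4 overall charge requires Co(II). Co sits in group 9, so the d-electron count is 9 − 2 = 7. Nitro (N-bound nitrite) is a strong-field ligand (high in the spectrochemical series) for a first-row metal, so the complex is low-spin. The t₂g⁶e_g¹ (low-spin) configuration has an unevenly filled e_g set; the Jahn–Teller theorem predicts a tetragonal distortion (typically axial elongation) to lift the degeneracy.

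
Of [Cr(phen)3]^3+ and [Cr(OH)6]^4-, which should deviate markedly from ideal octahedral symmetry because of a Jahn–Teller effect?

[Cr(OH)6]^4-

[Cr(phen)3]^3+: Summing ligand charges against the +3 overall charge gives an oxidation state of +3 for chromium. Chromium is a group-6 element; Cr(III) is therefore d³. The d³ configuration leaves the e_g set evenly filled (or empty) — no strong Jahn–Teller driving force.
[Cr(OH)6]^4-: Ligand charges: each hydroxide is −1. With an overall charge of −4 the chromium centre must be in the +2 oxidation state. Cr sits in group 6, so the d-electron count is 6 − 2 = 4. Hydroxide is a weak-field ligand for a first-row metal, so the complex is high-spin. The t₂g³e_g¹ (high-spin) configuration has an unevenly filled e_g set; the Jahn–Teller theorem predicts a tetragonal distortion (typically axial elongation) to lift the degeneracy.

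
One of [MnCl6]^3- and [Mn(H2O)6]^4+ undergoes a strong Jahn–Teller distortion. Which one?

[MnCl6]^3-: Ligand charges: each chloride is −1. With an overall charge of −3 the manganese centre must be in the +3 oxidation state. Manganese is a group-7 element; Mn(III) is therefore d⁴. Chloride is a weak-field ligand for a first-row metal, so the complex is high-spin. The t₂g³e_g¹ (high-spin) configuration has an unevenly filled e_g set; the Jahn–Teller theorem predicts a tetragonal distortion (typically axial elongation) to lift the degeneracy.
[Mn(H2O)6]^4+: Water is neutral; balancing the +4 overall charge requires Mn(IV). Manganese is a group-7 element; Mn(IV) is therefore d³. The d³ configuration leaves the e_g set evenly filled (or empty) — no strong Jahn–Teller driving force.

[MnCl6]^3-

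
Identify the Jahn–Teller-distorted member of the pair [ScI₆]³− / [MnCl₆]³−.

[ScI₆]³−: Each iodide is −1; balancing the −3 overall charge requires Sc(III). Group 3 minus oxidation state 3 gives a d⁰ configuration. The d⁰ configuration leaves the e_g set evenly filled (or empty) — no strong Jahn–Teller driving force.
[MnCl₆]³−: Summing ligand charges against the −3 overall charge gives an oxidation state of +3 for manganese. Manganese is a group-7 element; Mn(III) is therefore d⁴. Chloride is a weak-field ligand for a first-row metal, so the complex is high-spin. The t₂g³e_g¹ (high-spin) configuration has an unevenly filled e_g set; the Jahn–Teller theorem predicts a tetragonal distortion (typically axial elongation) to lift the degeneracy.

[MnCl₆]³−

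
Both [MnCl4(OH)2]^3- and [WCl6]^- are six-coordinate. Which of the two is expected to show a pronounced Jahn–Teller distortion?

[MnCl4(OH)2]^3-

[MnCl4(OH)2]^3-: Summing ligand charges against the −3 overall charge gives an oxidation state of +3 for manganese. Manganese is a group-7 element; Mn(III) is therefore d⁴. Chloride and hydroxide are weak-field ligands for a first-row metal, so the complex is high-spin. The t₂g³e_g¹ (high-spin) configuration has an unevenly filled e_g set; the Jahn–Teller theorem predicts a tetragonal distortion (typically axial elongation) to lift the degeneracy.
[WCl6]^-: Summing ligand charges against the −1 overall charge gives an oxidation state of +5 for tungsten. Tungsten is a group-6 element; W(V) is therefore d¹. The d¹ configuration leaves the e_g set evenly filled (or empty) — no strong Jahn–Teller driving force.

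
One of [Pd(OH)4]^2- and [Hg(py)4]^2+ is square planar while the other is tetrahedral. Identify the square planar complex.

[Pd(OH)4]^2-

For [Pd(OH)4]^2-: Each hydroxide is −1; balancing the −2 overall charge requires Pd(II). Pd sits in group 10, so the d-electron count is 10 − 2 = 8. A 4d d⁸ ion has a large crystal-field splitting; square planar leaves the high-energy d_{x²−y²} orbital empty and maximises CFSE. → square planar.
For [Hg(py)4]^2+: Pyridine is neutral; balancing the +2 overall charge requires Hg(II). Hg sits in group 12, so the d-electron count is 12 − 2 = 10. A d¹⁰ ion has no crystal-field stabilisation preference between square planar and tetrahedral, so four ligands adopt the sterically favoured tetrahedral geometry. → tetrahedral.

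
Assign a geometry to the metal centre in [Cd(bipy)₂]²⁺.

Summing ligand charges against the +2 overall charge gives an oxidation state of +2 for cadmium.
Group 12 minus oxidation state 2 gives a d¹⁰ configuration.
Counting donor atoms: 2×2,2′-bipyridine (bidentate) → 4 donors. Coordination number = 4.
A d¹⁰ ion has no crystal-field stabilisation preference between square planar and tetrahedral, so four ligands adopt the sterically favoured tetrahedral geometry.

tetrahedral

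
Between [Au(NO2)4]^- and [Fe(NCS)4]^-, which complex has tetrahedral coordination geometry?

For [Au(NO2)4]^-: Each nitro (N-bound nitrite) is −1; balancing the −1 overall charge requires Au(III). Group 11 minus oxidation state 3 gives a d⁸ configuration. A 5d d⁸ ion has a large crystal-field splitting; square planar leaves the high-energy d_{x²−y²} orbital empty and maximises CFSE. → square planar.
For [Fe(NCS)4]^-: Each isothiocyanate is −1; balancing the −1 overall charge requires Fe(III). Fe sits in group 8, so the d-electron count is 8 − 3 = 5. A high-spin d⁵ ion has zero CFSE in either geometry, so four ligands adopt the sterically favoured tetrahedral geometry. → tetrahedral.

[Fe(NCS)4]^-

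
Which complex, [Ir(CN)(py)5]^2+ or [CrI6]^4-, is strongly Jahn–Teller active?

[CrI6]^4-

[Ir(CN)(py)5]^2+: Ligand charges: each cyanide is −1; pyridine is neutral. With an overall charge of +2 the iridium centre must be in the +3 oxidation state. Group 9 minus oxidation state 3 gives a d⁶ configuration. A 5d ion has a large Δₒ and is invariably low-spin. The d⁶ configuration leaves the e_g set evenly filled (or empty) — no strong Jahn–Teller driving force.
[CrI6]^4-: Summing ligand charges against the −4 overall charge gives an oxidation state of +2 for chromium. Cr sits in group 6, so the d-electron count is 6 − 2 = 4. Iodide is a weak-field ligand for a first-row metal, so the complex is high-spin. The t₂g³e_g¹ (high-spin) configuration has an unevenly filled e_g set; the Jahn–Teller theorem predicts a tetragonal distortion (typically axial elongation) to lift the degeneracy.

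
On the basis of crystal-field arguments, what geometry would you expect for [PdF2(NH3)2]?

square planar

Ligand charges: each fluoride is −1; ammonia is neutral. With an overall charge of 0 the palladium centre must be in the +2 oxidation state.
Group 10 minus oxidation state 2 gives a d⁸ configuration.
Coordination number: 4.
A 4d d⁸ ion has a large crystal-field splitting; square planar leaves the high-energy d_{x²−y²} orbital empty and maximises CFSE.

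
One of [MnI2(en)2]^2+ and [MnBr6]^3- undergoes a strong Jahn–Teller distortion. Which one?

[MnBr6]^3-

[MnI2(en)2]^2+: Each iodide is −1; ethylenediamine is neutral; balancing the +2 overall charge requires Mn(IV). Mn sits in group 7, so the d-electron count is 7 − 4 = 3. The d³ configuration leaves the e_g set evenly filled (or empty) — no strong Jahn–Teller driving force.
[MnBr6]^3-: Ligand charges: each bromide is −1. With an overall charge of −3 the manganese centre must be in the +3 oxidation state. Group 7 minus oxidation state 3 gives a d⁴ configuration. Bromide is a weak-field ligand for a first-row metal, so the complex is high-spin. The t₂g³e_g¹ (high-spin) configuration has an unevenly filled e_g set; the Jahn–Teller theorem predicts a tetragonal distortion (typically axial elongation) to lift the degeneracy.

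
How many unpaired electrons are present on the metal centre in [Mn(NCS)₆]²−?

Ligand charges: each isothiocyanate is −1. With an overall charge of −2 the manganese centre must be in the +4 oxidation state.
Mn sits in group 7, so the d-electron count is 7 − 4 = 3.
In an octahedral field the d³ configuration is t₂g³e_g⁰ (only one arrangement possible), giving 3 unpaired electrons.

3 unpaired electrons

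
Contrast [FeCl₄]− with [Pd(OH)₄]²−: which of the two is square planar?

For [FeCl₄]−: Summing ligand charges against the −1 overall charge gives an oxidation state of +3 for iron. Group 8 minus oxidation state 3 gives a d⁵ configuration. A high-spin d⁵ ion has zero CFSE in either geometry, so four ligands adopt the sterically favoured tetrahedral geometry. → tetrahedral.
For [Pd(OH)₄]²−: Ligand charges: each hydroxide is −1. With an overall charge of −2 the palladium centre must be in the +2 oxidation state. Palladium is a group-10 element; Pd(II) is therefore d⁸. A 4d d⁸ ion has a large crystal-field splitting; square planar leaves the high-energy d_{x²−y²} orbital empty and maximises CFSE. → square planar.

[Pd(OH)₄]²−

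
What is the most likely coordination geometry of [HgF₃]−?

trigonal planar

Ligand charges: each fluoride is −1. With an overall charge of −1 the mercury centre must be in the +2 oxidation state.
Mercury is a group-12 element; Hg(II) is therefore d¹⁰.
With 3 monodentate ligands the coordination number is 3.
Three ligands around a d¹⁰ centre minimise repulsion in a trigonal-planar arrangement.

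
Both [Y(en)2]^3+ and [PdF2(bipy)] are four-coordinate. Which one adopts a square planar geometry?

[PdF2(bipy)]

For [Y(en)2]^3+: Ligand charges: ethylenediamine is neutral. With an overall charge of +3 the yttrium centre must be in the +3 oxidation state. Yttrium is a group-3 element; Y(III) is therefore d⁰. A d⁰ ion has no crystal-field stabilisation preference between square planar and tetrahedral, so four ligands adopt the sterically favoured tetrahedral geometry. → tetrahedral.
For [PdF2(bipy)]: Ligand charges: each fluoride is −1; 2,2′-bipyridine is neutral. With an overall charge of 0 the palladium centre must be in the +2 oxidation state. Group 10 minus oxidation state 2 gives a d⁸ configuration. A 4d d⁸ ion has a large crystal-field splitting; square planar leaves the high-energy d_{x²−y²} orbital empty and maximises CFSE. → square planar.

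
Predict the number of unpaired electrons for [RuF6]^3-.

Each fluoride is −1; balancing the −3 overall charge requires Ru(III).
Ruthenium is a group-8 element; Ru(III) is therefore d⁵.
The spin state decides the count: a 4d ion has a large Δₒ and is invariably low-spin.
An octahedral low-spin d⁵ ion is t₂g⁵e_g⁰, giving 1 unpaired electron.

1 unpaired electron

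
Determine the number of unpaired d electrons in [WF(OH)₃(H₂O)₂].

2

Ligand charges: each fluoride is −1; each hydroxide is −1; water is neutral. With an overall charge of 0 the tungsten centre must be in the +4 oxidation state.
Tungsten is a group-6 element; W(IV) is therefore d².
In an octahedral field the d² configuration is t₂g²e_g⁰ (only one arrangement possible), giving 2 unpaired electrons.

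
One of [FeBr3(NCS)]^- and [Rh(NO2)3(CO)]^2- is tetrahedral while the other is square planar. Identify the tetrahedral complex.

For [FeBr3(NCS)]^-: Ligand charges: each bromide is −1; each isothiocyanate is −1. With an overall charge of −1 the iron centre must be in the +3 oxidation state. Iron is a group-8 element; Fe(III) is therefore d⁵. A high-spin d⁵ ion has zero CFSE in either geometry, so four ligands adopt the sterically favoured tetrahedral geometry. → tetrahedral.
For [Rh(NO2)3(CO)]^2-: Each nitro (N-bound nitrite) is −1; carbonyl is neutral; balancing the −2 overall charge requires Rh(I). Group 9 minus oxidation state 1 gives a d⁸ configuration. A 4d d⁸ ion has a large crystal-field splitting; square planar leaves the high-energy d_{x²−y²} orbital empty and maximises CFSE. → square planar.

[FeBr3(NCS)]^-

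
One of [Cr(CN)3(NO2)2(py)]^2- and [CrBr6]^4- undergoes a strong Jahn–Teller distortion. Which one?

[CrBr6]^4-

[Cr(CN)3(NO2)2(py)]^2-: Ligand charges: each cyanide is −1; each nitro (N-bound nitrite) is −1; pyridine is neutral. With an overall charge of −2 the chromium centre must be in the +3 oxidation state. Chromium is a group-6 element; Cr(III) is therefore d³. The d³ configuration leaves the e_g set evenly filled (or empty) — no strong Jahn–Teller driving force.
[CrBr6]^4-: Summing ligand charges against the −4 overall charge gives an oxidation state of +2 for chromium. Chromium is a group-6 element; Cr(II) is therefore d⁴. Bromide is a weak-field ligand for a first-row metal, so the complex is high-spin. The t₂g³e_g¹ (high-spin) configuration has an unevenly filled e_g set; the Jahn–Teller theorem predicts a tetragonal distortion (typically axial elongation) to lift the degeneracy.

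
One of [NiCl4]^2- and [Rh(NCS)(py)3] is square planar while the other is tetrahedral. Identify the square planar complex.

[Rh(NCS)(py)3]

For [NiCl4]^2-: Ligand charges: each chloride is −1. With an overall charge of −2 the nickel centre must be in the +2 oxidation state. Nickel is a group-10 element; Ni(II) is therefore d⁸. Chloride is a weak-field ligand. With weak-field ligands the CFSE gain from square planar is small, so a 3d d⁸ ion takes the sterically preferred tetrahedral geometry. → tetrahedral.
For [Rh(NCS)(py)3]: Ligand charges: each isothiocyanate is −1; pyridine is neutral. With an overall charge of 0 the rhodium centre must be in the +1 oxidation state. Group 9 minus oxidation state 1 gives a d⁸ configuration. A 4d d⁸ ion has a large crystal-field splitting; square planar leaves the high-energy d_{x²−y²} orbital empty and maximises CFSE. → square planar.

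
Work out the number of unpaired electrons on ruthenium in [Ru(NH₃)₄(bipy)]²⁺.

Summing ligand charges against the +2 overall charge gives an oxidation state of +2 for ruthenium.
Group 8 minus oxidation state 2 gives a d⁶ configuration.
Counting donor atoms: 4×ammonia (monodentate) → 4 donors; 1×2,2′-bipyridine (bidentate) → 2 donors. Coordination number = 6.
The spin state decides the count: a 4d ion has a large Δₒ and is invariably low-spin.
An octahedral low-spin d⁶ ion is t₂g⁶e_g⁰, giving 0 unpaired electrons.

0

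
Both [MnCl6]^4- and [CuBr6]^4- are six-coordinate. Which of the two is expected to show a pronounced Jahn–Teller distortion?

[CuBr6]^4-

[MnCl6]^4-: Summing ligand charges against the −4 overall charge gives an oxidation state of +2 for manganese. Mn sits in group 7, so the d-electron count is 7 − 2 = 5. Chloride is a weak-field ligand for a first-row metal, so the complex is high-spin. The d⁵ configuration leaves the e_g set evenly filled (or empty) — no strong Jahn–Teller driving force.
[CuBr6]^4-: Each bromide is −1; balancing the −4 overall charge requires Cu(II). Copper is a group-11 element; Cu(II) is therefore d⁹. The t₂g⁶e_g³ configuration has an unevenly filled e_g set; the Jahn–Teller theorem predicts a tetragonal distortion (typically axial elongation) to lift the degeneracy.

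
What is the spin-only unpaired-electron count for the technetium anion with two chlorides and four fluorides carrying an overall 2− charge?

Each chloride is −1; each fluoride is −1; balancing the −2 overall charge requires Tc(IV).
Tc sits in group 7, so the d-electron count is 7 − 4 = 3.
In an octahedral field the d³ configuration is t₂g³e_g⁰ (only one arrangement possible), giving 3 unpaired electrons.

3 unpaired electrons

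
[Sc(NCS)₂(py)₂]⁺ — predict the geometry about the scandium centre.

Each isothiocyanate is −1; pyridine is neutral; balancing the +1 overall charge requires Sc(III).
Group 3 minus oxidation state 3 gives a d⁰ configuration.
With 4 monodentate ligands the coordination number is 4.
A d⁰ ion has no crystal-field stabilisation preference between square planar and tetrahedral, so four ligands adopt the sterically favoured tetrahedral geometry.

tetrahedral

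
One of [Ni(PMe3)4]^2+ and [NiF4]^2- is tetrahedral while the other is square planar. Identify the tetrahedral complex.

For [Ni(PMe3)4]^2+: Summing ligand charges against the +2 overall charge gives an oxidation state of +2 for nickel. Nickel is a group-10 element; Ni(II) is therefore d⁸. Trimethylphosphine is a strong-field ligand (high in the spectrochemical series). A 3d d⁸ ion with strong-field ligands gains enough CFSE to favour square planar over tetrahedral. → square planar.
For [NiF4]^2-: Ligand charges: each fluoride is −1. With an overall charge of −2 the nickel centre must be in the +2 oxidation state. Ni sits in group 10, so the d-electron count is 10 − 2 = 8. Fluoride is a weak-field ligand. With weak-field ligands the CFSE gain from square planar is small, so a 3d d⁸ ion takes the sterically preferred tetrahedral geometry. → tetrahedral.

[NiF4]^2-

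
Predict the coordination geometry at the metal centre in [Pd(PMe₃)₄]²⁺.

square planar

Ligand charges: trimethylphosphine is neutral. With an overall charge of +2 the palladium centre must be in the +2 oxidation state.
Palladium is a group-10 element; Pd(II) is therefore d⁸.
With 4 monodentate ligands the coordination number is 4.
A 4d d⁸ ion has a large crystal-field splitting; square planar leaves the high-energy d_{x²−y²} orbital empty and maximises CFSE.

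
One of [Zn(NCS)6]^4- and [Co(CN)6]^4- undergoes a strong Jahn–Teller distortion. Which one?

[Zn(NCS)6]^4-: Each isothiocyanate is −1; balancing the −4 overall charge requires Zn(II). Zinc is a group-12 element; Zn(II) is therefore d¹⁰. The d¹⁰ configuration leaves the e_g set evenly filled (or empty) — no strong Jahn–Teller driving force.
[Co(CN)6]^4-: Summing ligand charges against the −4 overall charge gives an oxidation state of +2 for cobalt. Co sits in group 9, so the d-electron count is 9 − 2 = 7. Cyanide is a strong-field ligand (high in the spectrochemical series) for a first-row metal, so the complex is low-spin. The t₂g⁶e_g¹ (low-spin) configuration has an unevenly filled e_g set; the Jahn–Teller theorem predicts a tetragonal distortion (typically axial elongation) to lift the degeneracy.

[Co(CN)6]^4-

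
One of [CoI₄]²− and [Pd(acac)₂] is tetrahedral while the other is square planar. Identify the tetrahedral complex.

For [CoI₄]²−: Ligand charges: each iodide is −1. With an overall charge of −2 the cobalt centre must be in the +2 oxidation state. Cobalt is a group-9 element; Co(II) is therefore d⁷. For a high-spin 3d d⁷ ion with weak-field ligands the small Δₜ gives little square-planar CFSE advantage, so four ligands adopt the sterically favoured tetrahedral geometry. → tetrahedral.
For [Pd(acac)₂]: Ligand charges: each acetylacetonate is −1. With an overall charge of 0 the palladium centre must be in the +2 oxidation state. Pd sits in group 10, so the d-electron count is 10 − 2 = 8. A 4d d⁸ ion has a large crystal-field splitting; square planar leaves the high-energy d_{x²−y²} orbital empty and maximises CFSE. → square planar.

[CoI₄]²−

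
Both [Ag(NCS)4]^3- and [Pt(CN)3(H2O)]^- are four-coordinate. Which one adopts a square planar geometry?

For [Ag(NCS)4]^3-: Each isothiocyanate is −1; balancing the −3 overall charge requires Ag(I). Ag sits in group 11, so the d-electron count is 11 − 1 = 10. A d¹⁰ ion has no crystal-field stabilisation preference between square planar and tetrahedral, so four ligands adopt the sterically favoured tetrahedral geometry. → tetrahedral.
For [Pt(CN)3(H2O)]^-: Each cyanide is −1; water is neutral; balancing the −1 overall charge requires Pt(II). Pt sits in group 10, so the d-electron count is 10 − 2 = 8. A 5d d⁸ ion has a large crystal-field splitting; square planar leaves the high-energy d_{x²−y²} orbital empty and maximises CFSE. → square planar.

[Pt(CN)3(H2O)]^-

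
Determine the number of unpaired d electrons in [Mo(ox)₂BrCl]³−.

Ligand charges: each oxalate is −2; each bromide is −1; each chloride is −1. With an overall charge of −3 the molybdenum centre must be in the +3 oxidation state.
Mo sits in group 6, so the d-electron count is 6 − 3 = 3.
Counting donor atoms: 2×oxalate (bidentate) → 4 donors; 1×bromide (monodentate) → 1 donor; 1×chloride (monodentate) → 1 donor. Coordination number = 6.
In an octahedral field the d³ configuration is t₂g³e_g⁰ (only one arrangement possible), giving 3 unpaired electrons.

3 unpaired electrons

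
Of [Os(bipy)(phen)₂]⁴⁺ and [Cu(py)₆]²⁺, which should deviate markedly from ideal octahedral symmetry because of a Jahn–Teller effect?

[Cu(py)₆]²⁺

[Os(bipy)(phen)₂]⁴⁺: Ligand charges: 2,2′-bipyridine is neutral; 1,10-phenanthroline is neutral. With an overall charge of +4 the osmium centre must be in the +4 oxidation state. Os sits in group 8, so the d-electron count is 8 − 4 = 4. A 5d ion has a large Δₒ and is invariably low-spin. The d⁴ configuration leaves the e_g set evenly filled (or empty) — no strong Jahn–Teller driving force.
[Cu(py)₆]²⁺: Pyridine is neutral; balancing the +2 overall charge requires Cu(II). Cu sits in group 11, so the d-electron count is 11 − 2 = 9. The t₂g⁶e_g³ configuration has an unevenly filled e_g set; the Jahn–Teller theorem predicts a tetragonal distortion (typically axial elongation) to lift the degeneracy.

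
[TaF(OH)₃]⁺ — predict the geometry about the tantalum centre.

Summing ligand charges against the +1 overall charge gives an oxidation state of +5 for tantalum.
Ta sits in group 5, so the d-electron count is 5 − 5 = 0.
With 4 monodentate ligands the coordination number is 4.
A d⁰ ion has no crystal-field stabilisation preference between square planar and tetrahedral, so four ligands adopt the sterically favoured tetrahedral geometry.

tetrahedral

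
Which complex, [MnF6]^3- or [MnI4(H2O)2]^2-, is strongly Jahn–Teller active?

[MnF6]^3-: Ligand charges: each fluoride is −1. With an overall charge of −3 the manganese centre must be in the +3 oxidation state. Manganese is a group-7 element; Mn(III) is therefore d⁴. Fluoride is a weak-field ligand for a first-row metal, so the complex is high-spin. The t₂g³e_g¹ (high-spin) configuration has an unevenly filled e_g set; the Jahn–Teller theorem predicts a tetragonal distortion (typically axial elongation) to lift the degeneracy.
[MnI4(H2O)2]^2-: Summing ligand charges against the −2 overall charge gives an oxidation state of +2 for manganese. Manganese is a group-7 element; Mn(II) is therefore d⁵. Iodide is a weak-field ligand for a first-row metal, so the complex is high-spin. The d⁵ configuration leaves the e_g set evenly filled (or empty) — no strong Jahn–Teller driving force.

[MnF6]^3-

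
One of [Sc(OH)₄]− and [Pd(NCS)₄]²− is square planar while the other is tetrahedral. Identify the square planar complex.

For [Sc(OH)₄]−: Ligand charges: each hydroxide is −1. With an overall charge of −1 the scandium centre must be in the +3 oxidation state. Scandium is a group-3 element; Sc(III) is therefore d⁰. A d⁰ ion has no crystal-field stabilisation preference between square planar and tetrahedral, so four ligands adopt the sterically favoured tetrahedral geometry. → tetrahedral.
For [Pd(NCS)₄]²−: Each isothiocyanate is −1; balancing the −2 overall charge requires Pd(II). Palladium is a group-10 element; Pd(II) is therefore d⁸. A 4d d⁸ ion has a large crystal-field splitting; square planar leaves the high-energy d_{x²−y²} orbital empty and maximises CFSE. → square planar.

[Pd(NCS)₄]²−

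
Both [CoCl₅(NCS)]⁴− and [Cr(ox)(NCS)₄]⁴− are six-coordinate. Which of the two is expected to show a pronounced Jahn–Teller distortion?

[CoCl₅(NCS)]⁴−: Each chloride is −1; each isothiocyanate is −1; balancing the −4 overall charge requires Co(II). Co sits in group 9, so the d-electron count is 9 − 2 = 7. Chloride and isothiocyanate are weak-field ligands for a first-row metal, so the complex is high-spin. The d⁷ configuration leaves the e_g set evenly filled (or empty) — no strong Jahn–Teller driving force.
[Cr(ox)(NCS)₄]⁴−: Summing ligand charges against the −4 overall charge gives an oxidation state of +2 for chromium. Chromium is a group-6 element; Cr(II) is therefore d⁴. Isothiocyanate and oxalate are weak-field ligands for a first-row metal, so the complex is high-spin. The t₂g³e_g¹ (high-spin) configuration has an unevenly filled e_g set; the Jahn–Teller theorem predicts a tetragonal distortion (typically axial elongation) to lift the degeneracy.

[Cr(ox)(NCS)₄]⁴−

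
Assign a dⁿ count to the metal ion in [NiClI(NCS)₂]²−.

Summing ligand charges against the −2 overall charge gives an oxidation state of +2 for nickel.
Nickel is a group-10 element; Ni(II) is therefore d⁸.

d8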